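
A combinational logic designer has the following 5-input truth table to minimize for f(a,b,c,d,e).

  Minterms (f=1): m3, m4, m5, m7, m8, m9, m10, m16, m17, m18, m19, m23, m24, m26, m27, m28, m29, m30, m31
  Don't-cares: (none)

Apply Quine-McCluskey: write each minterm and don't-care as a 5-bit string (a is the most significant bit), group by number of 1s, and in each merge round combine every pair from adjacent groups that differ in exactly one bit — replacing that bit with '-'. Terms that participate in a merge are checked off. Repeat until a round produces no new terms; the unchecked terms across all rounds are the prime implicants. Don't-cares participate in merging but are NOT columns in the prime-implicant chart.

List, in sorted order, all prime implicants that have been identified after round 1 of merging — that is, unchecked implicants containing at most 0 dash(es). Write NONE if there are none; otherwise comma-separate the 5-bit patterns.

NONE

size-2^0 implicants → 00011(✓)  00100(✓)  00101(✓)  00111(✓)  01000(✓)  01001(✓)  01010(✓)  10000(✓)  10001(✓)  10010(✓)  10011(✓)  10111(✓)  11000(✓)  11010(✓)  11011(✓)  11100(✓)  11101(✓)  11110(✓)  11111(✓)
size-2^1 implicants → -0011(✓)  -0111(✓)  -1000(✓)  -1010(✓)  00-11(✓)  001-1  0010-  010-0(✓)  0100-  1-000(✓)  1-010(✓)  1-011(✓)  1-111(✓)  10-11(✓)  100-0(✓)  100-1(✓)  1000-(✓)  1001-(✓)  11-00(✓)  11-10(✓)  11-11(✓)  110-0(✓)  1101-(✓)  111-0(✓)  111-1(✓)  1110-(✓)  1111-(✓)
size-2^2 implicants → -0-11  -10-0  1--11  1-0-0  1-01-  100--  11--0  11-1-  111--
Unchecked terms (primes): -0-11, -10-0, 001-1, 0010-, 0100-, 1--11, 1-0-0, 1-01-, 100--, 11--0, 11-1-, 111--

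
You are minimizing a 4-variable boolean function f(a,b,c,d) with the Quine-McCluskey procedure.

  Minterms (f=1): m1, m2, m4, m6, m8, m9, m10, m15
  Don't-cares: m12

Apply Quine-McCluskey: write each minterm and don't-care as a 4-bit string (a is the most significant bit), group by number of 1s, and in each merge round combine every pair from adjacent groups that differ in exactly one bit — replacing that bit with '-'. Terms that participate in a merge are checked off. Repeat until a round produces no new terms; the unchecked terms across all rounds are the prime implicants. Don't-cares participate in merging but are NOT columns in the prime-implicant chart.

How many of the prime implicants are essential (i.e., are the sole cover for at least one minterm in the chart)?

2

[col 0] 0001*, 0010*, 0100*, 0110*, 1000*, 1001*, 1010*, 1100*, 1111
[col 1] -001, -010, -100, 0-10, 01-0, 1-00, 10-0, 100-
Prime implicants: -001, -010, -100, 0-10, 01-0, 1-00, 10-0, 100-, 1111
PI chart (minterm → PIs covering it):
  1 | -001  (sole → essential)
  2 | -010,0-10
  4 | -100,01-0
  6 | 0-10,01-0
  8 | 1-00,10-0,100-
  9 | -001,100-
  10 | -010,10-0
  15 | 1111  (sole → essential)
Essential prime implicants: -001, 1111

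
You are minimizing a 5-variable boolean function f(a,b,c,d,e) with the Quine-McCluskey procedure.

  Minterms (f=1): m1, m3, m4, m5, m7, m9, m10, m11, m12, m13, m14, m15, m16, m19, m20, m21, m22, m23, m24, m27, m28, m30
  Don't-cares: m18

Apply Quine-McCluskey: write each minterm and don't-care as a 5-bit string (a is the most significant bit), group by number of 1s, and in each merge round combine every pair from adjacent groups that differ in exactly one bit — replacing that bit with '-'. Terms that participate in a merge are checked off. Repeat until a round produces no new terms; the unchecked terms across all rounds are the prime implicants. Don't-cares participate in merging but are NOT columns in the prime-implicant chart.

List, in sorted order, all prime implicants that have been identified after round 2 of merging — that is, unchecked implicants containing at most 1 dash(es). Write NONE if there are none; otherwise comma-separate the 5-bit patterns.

size-2^0 implicants → 00001(✓)  00011(✓)  00100(✓)  00101(✓)  00111(✓)  01001(✓)  01010(✓)  01011(✓)  01100(✓)  01101(✓)  01110(✓)  01111(✓)  10000(✓)  10010(✓)  10011(✓)  10100(✓)  10101(✓)  10110(✓)  10111(✓)  11000(✓)  11011(✓)  11100(✓)  11110(✓)
size-2^1 implicants → -0011(✓)  -0100(✓)  -0101(✓)  -0111(✓)  -1011(✓)  -1100(✓)  -1110(✓)  0-001(✓)  0-011(✓)  0-100(✓)  0-101(✓)  0-111(✓)  00-01(✓)  00-11(✓)  000-1(✓)  001-1(✓)  0010-(✓)  01-01(✓)  01-10(✓)  01-11(✓)  010-1(✓)  0101-(✓)  011-0(✓)  011-1(✓)  0110-(✓)  0111-(✓)  1-000(✓)  1-011(✓)  1-100(✓)  1-110(✓)  10-00(✓)  10-10(✓)  10-11(✓)  100-0(✓)  1001-(✓)  101-0(✓)  101-1(✓)  1010-(✓)  1011-(✓)  11-00(✓)  111-0(✓)
size-2^2 implicants → --011  --100  -0-11  -01-1  -010-  -11-0  0--01(✓)  0--11(✓)  0-0-1(✓)  0-1-1(✓)  0-10-  00--1(✓)  01--1(✓)  01-1-  011--  1--00  1-1-0  10--0  10-1-  101--
size-2^3 implicants → 0---1
Unchecked terms (primes): --011, --100, -0-11, -01-1, -010-, -11-0, 0---1, 0-10-, 01-1-, 011--, 1--00, 1-1-0, 10--0, 10-1-, 101--

NONE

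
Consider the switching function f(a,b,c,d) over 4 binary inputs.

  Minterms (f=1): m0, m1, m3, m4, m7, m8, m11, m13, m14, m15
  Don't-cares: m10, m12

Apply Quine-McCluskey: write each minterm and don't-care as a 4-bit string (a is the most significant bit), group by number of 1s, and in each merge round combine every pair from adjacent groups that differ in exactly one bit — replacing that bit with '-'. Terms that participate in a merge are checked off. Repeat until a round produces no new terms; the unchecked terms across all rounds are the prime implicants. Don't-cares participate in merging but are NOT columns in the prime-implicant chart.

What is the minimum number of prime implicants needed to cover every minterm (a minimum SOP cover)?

[col 0] 0000*, 0001*, 0011*, 0100*, 0111*, 1000*, 1010*, 1011*, 1100*, 1101*, 1110*, 1111*
[col 1] -000*, -011*, -100*, -111*, 0-00*, 0-11*, 00-1, 000-, 1-00*, 1-10*, 1-11*, 10-0*, 101-*, 11-0*, 11-1*, 110-*, 111-*
[col 2] --00, --11, 1--0, 1-1-, 11--
Prime implicants: --00, --11, 00-1, 000-, 1--0, 1-1-, 11--
PI chart (minterm → PIs covering it):
  0 | --00,000-
  1 | 00-1,000-
  3 | --11,00-1
  4 | --00  (sole → essential)
  7 | --11  (sole → essential)
  8 | --00,1--0
  11 | --11,1-1-
  13 | 11--  (sole → essential)
  14 | 1--0,1-1-,11--
  15 | --11,1-1-,11--
Essential prime implicants: --00, --11, 11--
Petrick residual → 00-1
Minimum SOP uses 4 PIs: c'd' + cd + a'b'd + ab

4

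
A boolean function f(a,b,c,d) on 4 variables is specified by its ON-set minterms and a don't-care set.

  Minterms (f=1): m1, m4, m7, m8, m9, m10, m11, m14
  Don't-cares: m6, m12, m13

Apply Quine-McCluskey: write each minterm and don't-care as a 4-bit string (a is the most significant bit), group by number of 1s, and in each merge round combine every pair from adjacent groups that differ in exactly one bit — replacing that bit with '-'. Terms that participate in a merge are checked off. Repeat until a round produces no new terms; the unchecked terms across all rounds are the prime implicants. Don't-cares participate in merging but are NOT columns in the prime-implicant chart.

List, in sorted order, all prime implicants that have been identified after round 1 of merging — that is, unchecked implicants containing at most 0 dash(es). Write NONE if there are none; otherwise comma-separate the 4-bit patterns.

NONE

[col 0] 0001*, 0100*, 0110*, 0111*, 1000*, 1001*, 1010*, 1011*, 1100*, 1101*, 1110*
[col 1] -001, -100*, -110*, 01-0*, 011-, 1-00*, 1-01*, 1-10*, 10-0*, 10-1*, 100-*, 101-*, 11-0*, 110-*
[col 2] -1-0, 1--0, 1-0-, 10--
Prime implicants: -001, -1-0, 011-, 1--0, 1-0-, 10--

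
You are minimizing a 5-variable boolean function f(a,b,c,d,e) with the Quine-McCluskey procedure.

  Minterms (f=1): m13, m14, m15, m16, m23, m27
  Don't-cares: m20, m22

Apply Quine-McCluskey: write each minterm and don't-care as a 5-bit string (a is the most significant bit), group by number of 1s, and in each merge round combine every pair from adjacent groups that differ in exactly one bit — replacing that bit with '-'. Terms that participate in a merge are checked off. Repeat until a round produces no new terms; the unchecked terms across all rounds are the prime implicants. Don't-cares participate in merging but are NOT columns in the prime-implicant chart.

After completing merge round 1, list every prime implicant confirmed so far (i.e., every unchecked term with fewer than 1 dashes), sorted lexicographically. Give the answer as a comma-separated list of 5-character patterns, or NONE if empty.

11011

[col 0] 01101*, 01110*, 01111*, 10000*, 10100*, 10110*, 10111*, 11011
[col 1] 011-1, 0111-, 10-00, 101-0, 1011-
Prime implicants: 011-1, 0111-, 10-00, 101-0, 1011-, 11011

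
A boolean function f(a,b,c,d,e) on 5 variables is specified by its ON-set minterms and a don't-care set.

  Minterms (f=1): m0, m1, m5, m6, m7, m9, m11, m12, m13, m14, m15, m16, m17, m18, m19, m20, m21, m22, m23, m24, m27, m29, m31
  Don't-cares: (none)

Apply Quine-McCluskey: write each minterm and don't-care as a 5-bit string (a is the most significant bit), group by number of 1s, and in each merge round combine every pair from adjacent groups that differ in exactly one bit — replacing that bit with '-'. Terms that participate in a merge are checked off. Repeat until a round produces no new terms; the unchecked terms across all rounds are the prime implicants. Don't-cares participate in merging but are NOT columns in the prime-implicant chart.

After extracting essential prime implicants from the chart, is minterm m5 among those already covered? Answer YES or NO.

YES

Round 0: 00000✓ 00001✓ 00101✓ 00110✓ 00111✓ 01001✓ 01011✓ 01100✓ 01101✓ 01110✓ 01111✓ 10000✓ 10001✓ 10010✓ 10011✓ 10100✓ 10101✓ 10110✓ 10111✓ 11000✓ 11011✓ 11101✓ 11111✓
Round 1: -0000✓ -0001✓ -0101✓ -0110✓ -0111✓ -1011✓ -1101✓ -1111✓ 0-001✓ 0-101✓ 0-110✓ 0-111✓ 00-01✓ 0000-✓ 001-1✓ 0011-✓ 01-01✓ 01-11✓ 010-1✓ 011-0✓ 011-1✓ 0110-✓ 0111-✓ 1-000 1-011✓ 1-101✓ 1-111✓ 10-00✓ 10-01✓ 10-10✓ 10-11✓ 100-0✓ 100-1✓ 1000-✓ 1001-✓ 101-0✓ 101-1✓ 1010-✓ 1011-✓ 11-11✓ 111-1✓
Round 2: --101✓ --111✓ -0-01 -000- -01-1✓ -011- -1-11 -11-1✓ 0--01 0-1-1✓ 0-11- 01--1 011-- 1--11 1-1-1✓ 10--0✓ 10--1✓ 10-0-✓ 10-1-✓ 100--✓ 101--✓
Round 3: --1-1 10---
PIs = {--1-1, -0-01, -000-, -011-, -1-11, 0--01, 0-11-, 01--1, 011--, 1--11, 1-000, 10---}
Coverage chart:
  m0: -000- ←essential
  m1: -0-01,-000-,0--01
  m5: --1-1,-0-01,0--01
  m6: -011-,0-11-
  m7: --1-1,-011-,0-11-
  m9: 0--01,01--1
  m11: -1-11,01--1
  m12: 011-- ←essential
  m13: --1-1,0--01,01--1,011--
  m14: 0-11-,011--
  m15: --1-1,-1-11,0-11-,01--1,011--
  m16: -000-,1-000,10---
  m17: -0-01,-000-,10---
  m18: 10--- ←essential
  m19: 1--11,10---
  m20: 10--- ←essential
  m21: --1-1,-0-01,10---
  m22: -011-,10---
  m23: --1-1,-011-,1--11,10---
  m24: 1-000 ←essential
  m27: -1-11,1--11
  m29: --1-1 ←essential
  m31: --1-1,-1-11,1--11
Essential: --1-1, -000-, 011--, 1-000, 10---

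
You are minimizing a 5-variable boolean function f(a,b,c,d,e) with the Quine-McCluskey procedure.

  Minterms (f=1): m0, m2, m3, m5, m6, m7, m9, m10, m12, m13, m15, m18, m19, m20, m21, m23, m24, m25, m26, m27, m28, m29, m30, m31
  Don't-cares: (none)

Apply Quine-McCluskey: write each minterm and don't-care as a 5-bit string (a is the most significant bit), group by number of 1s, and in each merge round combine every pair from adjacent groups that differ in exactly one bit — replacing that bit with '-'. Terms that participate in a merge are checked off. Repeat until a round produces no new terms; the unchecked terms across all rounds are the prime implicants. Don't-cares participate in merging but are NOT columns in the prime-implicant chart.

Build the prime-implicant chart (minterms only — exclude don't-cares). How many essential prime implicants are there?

size-2^0 implicants → 00000(✓)  00010(✓)  00011(✓)  00101(✓)  00110(✓)  00111(✓)  01001(✓)  01010(✓)  01100(✓)  01101(✓)  01111(✓)  10010(✓)  10011(✓)  10100(✓)  10101(✓)  10111(✓)  11000(✓)  11001(✓)  11010(✓)  11011(✓)  11100(✓)  11101(✓)  11110(✓)  11111(✓)
size-2^1 implicants → -0010(✓)  -0011(✓)  -0101(✓)  -0111(✓)  -1001(✓)  -1010(✓)  -1100(✓)  -1101(✓)  -1111(✓)  0-010(✓)  0-101(✓)  0-111(✓)  00-10(✓)  00-11(✓)  000-0  0001-(✓)  001-1(✓)  0011-(✓)  01-01(✓)  011-1(✓)  0110-(✓)  1-010(✓)  1-011(✓)  1-100(✓)  1-101(✓)  1-111(✓)  10-11(✓)  1001-(✓)  101-1(✓)  1010-(✓)  11-00(✓)  11-01(✓)  11-10(✓)  11-11(✓)  110-0(✓)  110-1(✓)  1100-(✓)  1101-(✓)  111-0(✓)  111-1(✓)  1110-(✓)  1111-(✓)
size-2^2 implicants → --010  --101(✓)  --111(✓)  -0-11  -001-  -01-1(✓)  -1-01  -11-1(✓)  -110-  0-1-1(✓)  00-1-  1--11  1-01-  1-1-1(✓)  1-10-  11--0(✓)  11--1(✓)  11-0-(✓)  11-1-(✓)  110--(✓)  111--(✓)
size-2^3 implicants → --1-1  11---
Unchecked terms (primes): --010, --1-1, -0-11, -001-, -1-01, -110-, 00-1-, 000-0, 1--11, 1-01-, 1-10-, 11---
Minterm coverage:
  m0 ⊆ 000-0 [E]
  m2 ⊆ --010,-001-,00-1-,000-0
  m3 ⊆ -0-11,-001-,00-1-
  m5 ⊆ --1-1 [E]
  m6 ⊆ 00-1- [E]
  m7 ⊆ --1-1,-0-11,00-1-
  m9 ⊆ -1-01 [E]
  m10 ⊆ --010 [E]
  m12 ⊆ -110- [E]
  m13 ⊆ --1-1,-1-01,-110-
  m15 ⊆ --1-1 [E]
  m18 ⊆ --010,-001-,1-01-
  m19 ⊆ -0-11,-001-,1--11,1-01-
  m20 ⊆ 1-10- [E]
  m21 ⊆ --1-1,1-10-
  m23 ⊆ --1-1,-0-11,1--11
  m24 ⊆ 11--- [E]
  m25 ⊆ -1-01,11---
  m26 ⊆ --010,1-01-,11---
  m27 ⊆ 1--11,1-01-,11---
  m28 ⊆ -110-,1-10-,11---
  m29 ⊆ --1-1,-1-01,-110-,1-10-,11---
  m30 ⊆ 11--- [E]
  m31 ⊆ --1-1,1--11,11---
E = {--010, --1-1, -1-01, -110-, 00-1-, 000-0, 1-10-, 11---}

8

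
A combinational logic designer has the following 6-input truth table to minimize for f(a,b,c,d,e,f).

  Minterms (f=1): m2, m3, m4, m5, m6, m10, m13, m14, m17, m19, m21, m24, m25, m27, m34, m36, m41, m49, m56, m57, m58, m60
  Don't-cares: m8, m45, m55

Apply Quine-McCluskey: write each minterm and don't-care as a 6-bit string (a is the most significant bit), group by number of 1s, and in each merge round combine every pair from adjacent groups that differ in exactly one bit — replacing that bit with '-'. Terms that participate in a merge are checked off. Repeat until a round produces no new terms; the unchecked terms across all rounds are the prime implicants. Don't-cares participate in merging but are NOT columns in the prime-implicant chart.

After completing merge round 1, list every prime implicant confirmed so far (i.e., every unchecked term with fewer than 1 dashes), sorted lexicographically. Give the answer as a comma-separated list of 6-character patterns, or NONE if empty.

110111

Round 0: 000010✓ 000011✓ 000100✓ 000101✓ 000110✓ 001000✓ 001010✓ 001101✓ 001110✓ 010001✓ 010011✓ 010101✓ 011000✓ 011001✓ 011011✓ 100010✓ 100100✓ 101001✓ 101101✓ 110001✓ 110111 111000✓ 111001✓ 111010✓ 111100✓
Round 1: -00010 -00100 -01101 -10001✓ -11000✓ -11001✓ 0-0011 0-0101 0-1000 00-010✓ 00-101 00-110✓ 000-10✓ 00001- 0001-0 00010- 001-10✓ 0010-0 01-001✓ 01-011✓ 010-01 0100-1✓ 0110-1✓ 01100-✓ 1-1001 101-01 11-001✓ 111-00 1110-0 11100-✓
Round 2: -1-001 -1100- 00--10 01-0-1
PIs = {-00010, -00100, -01101, -1-001, -1100-, 0-0011, 0-0101, 0-1000, 00--10, 00-101, 00001-, 0001-0, 00010-, 0010-0, 01-0-1, 010-01, 1-1001, 101-01, 110111, 111-00, 1110-0}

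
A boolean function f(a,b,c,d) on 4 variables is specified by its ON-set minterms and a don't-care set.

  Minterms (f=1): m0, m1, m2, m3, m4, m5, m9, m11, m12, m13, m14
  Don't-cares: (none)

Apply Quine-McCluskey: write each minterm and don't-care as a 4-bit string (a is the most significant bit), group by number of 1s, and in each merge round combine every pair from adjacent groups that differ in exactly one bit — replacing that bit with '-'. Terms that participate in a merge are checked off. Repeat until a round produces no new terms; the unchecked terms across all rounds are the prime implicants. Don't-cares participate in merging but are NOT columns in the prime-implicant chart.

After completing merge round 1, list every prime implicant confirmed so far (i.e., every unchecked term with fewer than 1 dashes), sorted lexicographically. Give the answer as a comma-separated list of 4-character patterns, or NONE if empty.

NONE

[col 0] 0000*, 0001*, 0010*, 0011*, 0100*, 0101*, 1001*, 1011*, 1100*, 1101*, 1110*
[col 1] -001*, -011*, -100*, -101*, 0-00*, 0-01*, 00-0*, 00-1*, 000-*, 001-*, 010-*, 1-01*, 10-1*, 11-0, 110-*
[col 2] --01, -0-1, -10-, 0-0-, 00--
Prime implicants: --01, -0-1, -10-, 0-0-, 00--, 11-0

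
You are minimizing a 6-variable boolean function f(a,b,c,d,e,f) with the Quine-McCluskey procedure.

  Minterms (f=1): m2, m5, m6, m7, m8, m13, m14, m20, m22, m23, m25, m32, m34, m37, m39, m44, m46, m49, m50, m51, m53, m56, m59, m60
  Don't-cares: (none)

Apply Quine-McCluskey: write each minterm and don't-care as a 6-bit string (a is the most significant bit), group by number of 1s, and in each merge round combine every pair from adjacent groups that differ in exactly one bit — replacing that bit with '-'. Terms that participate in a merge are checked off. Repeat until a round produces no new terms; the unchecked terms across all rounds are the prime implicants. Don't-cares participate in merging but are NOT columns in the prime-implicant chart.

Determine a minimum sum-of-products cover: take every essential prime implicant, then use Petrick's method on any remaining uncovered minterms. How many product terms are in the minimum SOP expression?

14

Round 0: 000010✓ 000101✓ 000110✓ 000111✓ 001000 001101✓ 001110✓ 010100✓ 010110✓ 010111✓ 011001 100000✓ 100010✓ 100101✓ 100111✓ 101100✓ 101110✓ 110001✓ 110010✓ 110011✓ 110101✓ 111000✓ 111011✓ 111100✓
Round 1: -00010 -00101✓ -00111✓ -01110 0-0110✓ 0-0111✓ 00-101 00-110 000-10 0001-1✓ 00011-✓ 0101-0 01011-✓ 1-0010 1-0101 1-1100 1000-0 1001-1✓ 1011-0 11-011 110-01 1100-1 11001- 111-00
Round 2: -001-1 0-011-
PIs = {-00010, -001-1, -01110, 0-011-, 00-101, 00-110, 000-10, 001000, 0101-0, 011001, 1-0010, 1-0101, 1-1100, 1000-0, 1011-0, 11-011, 110-01, 1100-1, 11001-, 111-00}
Coverage chart:
  m2: -00010,000-10
  m5: -001-1,00-101
  m6: 0-011-,00-110,000-10
  m7: -001-1,0-011-
  m8: 001000 ←essential
  m13: 00-101 ←essential
  m14: -01110,00-110
  m20: 0101-0 ←essential
  m22: 0-011-,0101-0
  m23: 0-011- ←essential
  m25: 011001 ←essential
  m32: 1000-0 ←essential
  m34: -00010,1-0010,1000-0
  m37: -001-1,1-0101
  m39: -001-1 ←essential
  m44: 1-1100,1011-0
  m46: -01110,1011-0
  m49: 110-01,1100-1
  m50: 1-0010,11001-
  m51: 11-011,1100-1,11001-
  m53: 1-0101,110-01
  m56: 111-00 ←essential
  m59: 11-011 ←essential
  m60: 1-1100,111-00
Essential: -001-1, 0-011-, 00-101, 001000, 0101-0, 011001, 1000-0, 11-011, 111-00
Petrick residual → -00010, -01110, 1-0010, 1-1100, 110-01
Min cover (14 terms): b'c'd'ef' + b'c'df + b'cdef' + a'c'de + a'b'de'f + a'b'cd'e'f' + a'bc'df' + a'bcd'e'f + ac'd'ef' + acde'f' + ab'c'd'f' + abd'ef + abc'e'f + abce'f'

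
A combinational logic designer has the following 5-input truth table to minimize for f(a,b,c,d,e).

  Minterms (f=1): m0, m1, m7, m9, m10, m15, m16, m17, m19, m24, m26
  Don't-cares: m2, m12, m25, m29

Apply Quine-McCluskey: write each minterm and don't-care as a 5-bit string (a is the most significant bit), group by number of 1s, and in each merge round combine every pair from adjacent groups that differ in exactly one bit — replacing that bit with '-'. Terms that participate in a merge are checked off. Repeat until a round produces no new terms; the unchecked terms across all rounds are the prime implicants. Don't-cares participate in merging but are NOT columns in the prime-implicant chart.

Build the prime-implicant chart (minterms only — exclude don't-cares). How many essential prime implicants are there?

3

[col 0] 00000*, 00001*, 00010*, 00111*, 01001*, 01010*, 01100, 01111*, 10000*, 10001*, 10011*, 11000*, 11001*, 11010*, 11101*
[col 1] -0000*, -0001*, -1001*, -1010, 0-001*, 0-010, 0-111, 000-0, 0000-*, 1-000*, 1-001*, 100-1, 1000-*, 11-01, 110-0, 1100-*
[col 2] --001, -000-, 1-00-
Prime implicants: --001, -000-, -1010, 0-010, 0-111, 000-0, 01100, 1-00-, 100-1, 11-01, 110-0
PI chart (minterm → PIs covering it):
  0 | -000-,000-0
  1 | --001,-000-
  7 | 0-111  (sole → essential)
  9 | --001  (sole → essential)
  10 | -1010,0-010
  15 | 0-111  (sole → essential)
  16 | -000-,1-00-
  17 | --001,-000-,1-00-,100-1
  19 | 100-1  (sole → essential)
  24 | 1-00-,110-0
  26 | -1010,110-0
Essential prime implicants: --001, 0-111, 100-1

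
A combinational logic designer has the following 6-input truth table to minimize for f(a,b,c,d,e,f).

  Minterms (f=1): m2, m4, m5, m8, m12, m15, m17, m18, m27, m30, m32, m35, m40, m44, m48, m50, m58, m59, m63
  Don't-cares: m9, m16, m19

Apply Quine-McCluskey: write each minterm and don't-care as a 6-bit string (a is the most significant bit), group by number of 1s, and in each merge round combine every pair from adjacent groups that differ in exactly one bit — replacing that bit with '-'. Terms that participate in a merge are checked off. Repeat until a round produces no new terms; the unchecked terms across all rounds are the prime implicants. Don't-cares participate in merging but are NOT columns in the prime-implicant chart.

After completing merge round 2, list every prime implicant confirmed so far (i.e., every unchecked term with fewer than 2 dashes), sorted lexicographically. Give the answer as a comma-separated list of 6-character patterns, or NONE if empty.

-11011, 0-0010, 00-100, 00010-, 00100-, 001111, 01-011, 011110, 1-0000, 10-000, 100011, 11-010, 111-11, 11101-

[col 0] 000010*, 000100*, 000101*, 001000*, 001001*, 001100*, 001111, 010000*, 010001*, 010010*, 010011*, 011011*, 011110, 100000*, 100011, 101000*, 101100*, 110000*, 110010*, 111010*, 111011*, 111111*
[col 1] -01000*, -01100*, -10000*, -10010*, -11011, 0-0010, 00-100, 00010-, 001-00*, 00100-, 01-011, 0100-0*, 0100-1*, 01000-*, 01001-*, 1-0000, 10-000, 101-00*, 11-010, 1100-0*, 111-11, 11101-
[col 2] -01-00, -100-0, 0100--
Prime implicants: -01-00, -100-0, -11011, 0-0010, 00-100, 00010-, 00100-, 001111, 01-011, 0100--, 011110, 1-0000, 10-000, 100011, 11-010, 111-11, 11101-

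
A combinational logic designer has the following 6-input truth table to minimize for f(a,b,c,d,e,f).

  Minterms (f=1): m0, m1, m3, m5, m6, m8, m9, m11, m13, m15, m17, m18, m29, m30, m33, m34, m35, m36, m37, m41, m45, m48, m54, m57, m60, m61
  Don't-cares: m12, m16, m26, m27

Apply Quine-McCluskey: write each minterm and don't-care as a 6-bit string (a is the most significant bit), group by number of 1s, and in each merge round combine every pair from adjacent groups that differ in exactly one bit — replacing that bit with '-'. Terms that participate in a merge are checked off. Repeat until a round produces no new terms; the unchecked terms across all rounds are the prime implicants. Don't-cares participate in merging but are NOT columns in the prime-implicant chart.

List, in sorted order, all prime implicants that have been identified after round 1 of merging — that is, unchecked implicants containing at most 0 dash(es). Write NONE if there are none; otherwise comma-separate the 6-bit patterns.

000110, 110110

[col 0] 000000*, 000001*, 000011*, 000101*, 000110, 001000*, 001001*, 001011*, 001100*, 001101*, 001111*, 010000*, 010001*, 010010*, 011010*, 011011*, 011101*, 011110*, 100001*, 100010*, 100011*, 100100*, 100101*, 101001*, 101101*, 110000*, 110110, 111001*, 111100*, 111101*
[col 1] -00001*, -00011*, -00101*, -01001*, -01101*, -10000, -11101*, 0-0000*, 0-0001*, 0-1011, 0-1101*, 00-000*, 00-001*, 00-011*, 00-101*, 000-01*, 0000-1*, 00000-*, 001-00*, 001-01*, 001-11*, 0010-1*, 00100-*, 0011-1*, 00110-*, 01-010, 0100-0, 01000-*, 011-10, 01101-, 1-1001*, 1-1101*, 10-001*, 10-101*, 100-01*, 1000-1*, 10001-, 10010-, 101-01*, 111-01*, 11110-
[col 2] --1101, -0-001*, -0-101*, -00-01*, -000-1, -01-01*, 0-000-, 00--01*, 00-0-1, 00-00-, 001--1, 001-0-, 1-1-01, 10--01*
[col 3] -0--01
Prime implicants: --1101, -0--01, -000-1, -10000, 0-000-, 0-1011, 00-0-1, 00-00-, 000110, 001--1, 001-0-, 01-010, 0100-0, 011-10, 01101-, 1-1-01, 10001-, 10010-, 110110, 11110-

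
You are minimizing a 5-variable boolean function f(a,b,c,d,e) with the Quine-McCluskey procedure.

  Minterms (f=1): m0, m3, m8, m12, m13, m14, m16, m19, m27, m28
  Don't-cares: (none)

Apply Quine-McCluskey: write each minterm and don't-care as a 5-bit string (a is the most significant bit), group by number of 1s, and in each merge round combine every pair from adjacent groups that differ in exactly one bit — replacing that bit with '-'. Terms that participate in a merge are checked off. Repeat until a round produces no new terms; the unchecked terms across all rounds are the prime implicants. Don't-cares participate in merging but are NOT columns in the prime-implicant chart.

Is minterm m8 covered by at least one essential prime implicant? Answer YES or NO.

size-2^0 implicants → 00000(✓)  00011(✓)  01000(✓)  01100(✓)  01101(✓)  01110(✓)  10000(✓)  10011(✓)  11011(✓)  11100(✓)
size-2^1 implicants → -0000  -0011  -1100  0-000  01-00  011-0  0110-  1-011
Unchecked terms (primes): -0000, -0011, -1100, 0-000, 01-00, 011-0, 0110-, 1-011
Minterm coverage:
  m0 ⊆ -0000,0-000
  m3 ⊆ -0011 [E]
  m8 ⊆ 0-000,01-00
  m12 ⊆ -1100,01-00,011-0,0110-
  m13 ⊆ 0110- [E]
  m14 ⊆ 011-0 [E]
  m16 ⊆ -0000 [E]
  m19 ⊆ -0011,1-011
  m27 ⊆ 1-011 [E]
  m28 ⊆ -1100 [E]
E = {-0000, -0011, -1100, 011-0, 0110-, 1-011}

NO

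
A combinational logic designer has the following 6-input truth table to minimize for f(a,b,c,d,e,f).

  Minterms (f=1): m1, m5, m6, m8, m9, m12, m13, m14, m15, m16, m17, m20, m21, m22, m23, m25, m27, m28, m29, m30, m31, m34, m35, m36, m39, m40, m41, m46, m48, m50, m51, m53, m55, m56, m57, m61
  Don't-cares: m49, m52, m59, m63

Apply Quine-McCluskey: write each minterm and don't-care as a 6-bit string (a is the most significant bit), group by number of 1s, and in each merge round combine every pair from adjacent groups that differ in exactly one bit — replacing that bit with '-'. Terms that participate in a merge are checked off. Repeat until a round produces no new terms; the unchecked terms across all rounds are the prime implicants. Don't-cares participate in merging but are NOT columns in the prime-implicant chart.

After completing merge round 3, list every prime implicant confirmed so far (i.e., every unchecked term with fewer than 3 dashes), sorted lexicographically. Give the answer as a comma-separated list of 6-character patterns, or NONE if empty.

Round 0: 000001✓ 000101✓ 000110✓ 001000✓ 001001✓ 001100✓ 001101✓ 001110✓ 001111✓ 010000✓ 010001✓ 010100✓ 010101✓ 010110✓ 010111✓ 011001✓ 011011✓ 011100✓ 011101✓ 011110✓ 011111✓ 100010✓ 100011✓ 100100✓ 100111✓ 101000✓ 101001✓ 101110✓ 110000✓ 110001✓ 110010✓ 110011✓ 110100✓ 110101✓ 110111✓ 111000✓ 111001✓ 111011✓ 111101✓ 111111✓
Round 1: -01000✓ -01001✓ -01110 -10000✓ -10001✓ -10100✓ -10101✓ -10111✓ -11001✓ -11011✓ -11101✓ -11111✓ 0-0001✓ 0-0101✓ 0-0110✓ 0-1001✓ 0-1100✓ 0-1101✓ 0-1110✓ 0-1111✓ 00-001✓ 00-101✓ 00-110✓ 000-01✓ 001-00✓ 001-01✓ 00100-✓ 0011-0✓ 0011-1✓ 00110-✓ 00111-✓ 01-001✓ 01-100✓ 01-101✓ 01-110✓ 01-111✓ 010-00✓ 010-01✓ 01000-✓ 0101-0✓ 0101-1✓ 01010-✓ 01011-✓ 011-01✓ 011-11✓ 0110-1✓ 0111-0✓ 0111-1✓ 01110-✓ 01111-✓ 1-0010✓ 1-0011✓ 1-0100 1-0111✓ 1-1000✓ 1-1001✓ 100-11✓ 10001-✓ 10100-✓ 11-000✓ 11-001✓ 11-011✓ 11-101✓ 11-111✓ 110-00✓ 110-01✓ 110-11✓ 1100-0✓ 1100-1✓ 11000-✓ 11001-✓ 1101-1✓ 11010-✓ 111-01✓ 111-11✓ 1110-1✓ 11100-✓ 1111-1✓
Round 2: --1001 -0100- -1-001✓ -1-101✓ -1-111✓ -10-00✓ -10-01✓ -1000-✓ -101-1✓ -1010-✓ -11-01✓ -11-11✓ -110-1✓ -111-1✓ 0--001✓ 0--101✓ 0--110 0-0-01✓ 0-1-01✓ 0-11-0✓ 0-11-1✓ 0-110-✓ 0-111-✓ 00--01✓ 001-0- 0011--✓ 01--01✓ 01-1-0✓ 01-1-1✓ 01-10-✓ 01-11-✓ 010-0-✓ 0101--✓ 011--1✓ 0111--✓ 1-0-11 1-001- 1-100- 11--01✓ 11--11✓ 11-0-1✓ 11-00- 11-1-1✓ 110--1✓ 110-0-✓ 1100-- 111--1✓
Round 3: -1--01 -1-1-1 -10-0- -11--1 0---01 0-11-- 01-1-- 11---1
PIs = {--1001, -0100-, -01110, -1--01, -1-1-1, -10-0-, -11--1, 0---01, 0--110, 0-11--, 001-0-, 01-1--, 1-0-11, 1-001-, 1-0100, 1-100-, 11---1, 11-00-, 1100--}

--1001, -0100-, -01110, 0--110, 001-0-, 1-0-11, 1-001-, 1-0100, 1-100-, 11-00-, 1100--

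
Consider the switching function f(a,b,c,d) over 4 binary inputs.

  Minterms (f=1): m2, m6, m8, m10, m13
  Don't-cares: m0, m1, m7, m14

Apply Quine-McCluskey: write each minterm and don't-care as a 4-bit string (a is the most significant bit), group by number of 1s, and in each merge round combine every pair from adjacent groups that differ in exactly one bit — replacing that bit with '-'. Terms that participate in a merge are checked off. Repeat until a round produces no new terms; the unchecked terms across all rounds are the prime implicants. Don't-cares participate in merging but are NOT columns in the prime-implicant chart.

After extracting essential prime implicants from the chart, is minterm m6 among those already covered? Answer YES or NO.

NO

Round 0: 0000✓ 0001✓ 0010✓ 0110✓ 0111✓ 1000✓ 1010✓ 1101 1110✓
Round 1: -000✓ -010✓ -110✓ 0-10✓ 00-0✓ 000- 011- 1-10✓ 10-0✓
Round 2: --10 -0-0
PIs = {--10, -0-0, 000-, 011-, 1101}
Coverage chart:
  m2: --10,-0-0
  m6: --10,011-
  m8: -0-0 ←essential
  m10: --10,-0-0
  m13: 1101 ←essential
Essential: -0-0, 1101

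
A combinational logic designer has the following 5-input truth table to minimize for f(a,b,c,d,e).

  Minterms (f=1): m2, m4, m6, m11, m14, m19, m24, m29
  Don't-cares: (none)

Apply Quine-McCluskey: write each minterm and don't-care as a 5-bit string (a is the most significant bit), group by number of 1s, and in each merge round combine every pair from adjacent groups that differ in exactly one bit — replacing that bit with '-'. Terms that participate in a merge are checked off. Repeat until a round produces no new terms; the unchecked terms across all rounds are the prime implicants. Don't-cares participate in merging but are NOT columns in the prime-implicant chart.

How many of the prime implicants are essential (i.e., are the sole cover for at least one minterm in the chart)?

7

size-2^0 implicants → 00010(✓)  00100(✓)  00110(✓)  01011  01110(✓)  10011  11000  11101
size-2^1 implicants → 0-110  00-10  001-0
Unchecked terms (primes): 0-110, 00-10, 001-0, 01011, 10011, 11000, 11101
Minterm coverage:
  m2 ⊆ 00-10 [E]
  m4 ⊆ 001-0 [E]
  m6 ⊆ 0-110,00-10,001-0
  m11 ⊆ 01011 [E]
  m14 ⊆ 0-110 [E]
  m19 ⊆ 10011 [E]
  m24 ⊆ 11000 [E]
  m29 ⊆ 11101 [E]
E = {0-110, 00-10, 001-0, 01011, 10011, 11000, 11101}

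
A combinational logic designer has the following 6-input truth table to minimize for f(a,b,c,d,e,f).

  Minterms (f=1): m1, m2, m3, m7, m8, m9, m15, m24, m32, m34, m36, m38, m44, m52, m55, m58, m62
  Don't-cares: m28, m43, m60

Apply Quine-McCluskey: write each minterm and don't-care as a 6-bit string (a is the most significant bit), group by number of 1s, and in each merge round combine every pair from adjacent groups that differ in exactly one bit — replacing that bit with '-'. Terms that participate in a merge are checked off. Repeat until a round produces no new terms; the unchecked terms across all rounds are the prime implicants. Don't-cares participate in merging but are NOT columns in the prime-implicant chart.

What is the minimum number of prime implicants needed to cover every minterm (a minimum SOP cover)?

[col 0] 000001*, 000010*, 000011*, 000111*, 001000*, 001001*, 001111*, 011000*, 011100*, 100000*, 100010*, 100100*, 100110*, 101011, 101100*, 110100*, 110111, 111010*, 111100*, 111110*
[col 1] -00010, -11100, 0-1000, 00-001, 00-111, 000-11, 0000-1, 00001-, 00100-, 011-00, 1-0100*, 1-1100*, 10-100*, 100-00*, 100-10*, 1000-0*, 1001-0*, 11-100*, 111-10, 1111-0
[col 2] 1--100, 100--0
Prime implicants: -00010, -11100, 0-1000, 00-001, 00-111, 000-11, 0000-1, 00001-, 00100-, 011-00, 1--100, 100--0, 101011, 110111, 111-10, 1111-0
PI chart (minterm → PIs covering it):
  1 | 00-001,0000-1
  2 | -00010,00001-
  3 | 000-11,0000-1,00001-
  7 | 00-111,000-11
  8 | 0-1000,00100-
  9 | 00-001,00100-
  15 | 00-111  (sole → essential)
  24 | 0-1000,011-00
  32 | 100--0  (sole → essential)
  34 | -00010,100--0
  36 | 1--100,100--0
  38 | 100--0  (sole → essential)
  44 | 1--100  (sole → essential)
  52 | 1--100  (sole → essential)
  55 | 110111  (sole → essential)
  58 | 111-10  (sole → essential)
  62 | 111-10,1111-0
Essential prime implicants: 00-111, 1--100, 100--0, 110111, 111-10
Petrick residual → 0-1000, 00-001, 00001-
Minimum SOP uses 8 PIs: a'cd'e'f' + a'b'd'e'f + a'b'def + a'b'c'd'e + ade'f' + ab'c'f' + abc'def + abcef'

8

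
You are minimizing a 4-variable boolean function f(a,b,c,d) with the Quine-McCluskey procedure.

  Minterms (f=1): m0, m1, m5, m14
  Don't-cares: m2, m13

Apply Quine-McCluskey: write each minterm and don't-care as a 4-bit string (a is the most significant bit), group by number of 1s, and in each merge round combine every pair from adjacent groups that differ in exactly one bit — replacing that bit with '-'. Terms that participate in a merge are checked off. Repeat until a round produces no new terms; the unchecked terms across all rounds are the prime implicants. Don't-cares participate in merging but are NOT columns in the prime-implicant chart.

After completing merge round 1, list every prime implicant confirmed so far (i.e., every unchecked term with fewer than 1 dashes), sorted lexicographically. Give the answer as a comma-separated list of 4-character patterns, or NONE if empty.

1110

[col 0] 0000*, 0001*, 0010*, 0101*, 1101*, 1110
[col 1] -101, 0-01, 00-0, 000-
Prime implicants: -101, 0-01, 00-0, 000-, 1110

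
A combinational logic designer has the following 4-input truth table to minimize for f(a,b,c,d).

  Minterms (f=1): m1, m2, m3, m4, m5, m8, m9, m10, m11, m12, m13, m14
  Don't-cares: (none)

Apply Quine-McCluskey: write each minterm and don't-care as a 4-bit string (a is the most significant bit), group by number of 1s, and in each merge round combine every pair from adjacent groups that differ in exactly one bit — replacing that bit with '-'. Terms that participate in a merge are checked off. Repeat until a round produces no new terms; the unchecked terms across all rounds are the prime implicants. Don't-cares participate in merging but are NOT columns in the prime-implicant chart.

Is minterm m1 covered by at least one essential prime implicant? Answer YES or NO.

NO

Round 0: 0001✓ 0010✓ 0011✓ 0100✓ 0101✓ 1000✓ 1001✓ 1010✓ 1011✓ 1100✓ 1101✓ 1110✓
Round 1: -001✓ -010✓ -011✓ -100✓ -101✓ 0-01✓ 00-1✓ 001-✓ 010-✓ 1-00✓ 1-01✓ 1-10✓ 10-0✓ 10-1✓ 100-✓ 101-✓ 11-0✓ 110-✓
Round 2: --01 -0-1 -01- -10- 1--0 1-0- 10--
PIs = {--01, -0-1, -01-, -10-, 1--0, 1-0-, 10--}
Coverage chart:
  m1: --01,-0-1
  m2: -01- ←essential
  m3: -0-1,-01-
  m4: -10- ←essential
  m5: --01,-10-
  m8: 1--0,1-0-,10--
  m9: --01,-0-1,1-0-,10--
  m10: -01-,1--0,10--
  m11: -0-1,-01-,10--
  m12: -10-,1--0,1-0-
  m13: --01,-10-,1-0-
  m14: 1--0 ←essential
Essential: -01-, -10-, 1--0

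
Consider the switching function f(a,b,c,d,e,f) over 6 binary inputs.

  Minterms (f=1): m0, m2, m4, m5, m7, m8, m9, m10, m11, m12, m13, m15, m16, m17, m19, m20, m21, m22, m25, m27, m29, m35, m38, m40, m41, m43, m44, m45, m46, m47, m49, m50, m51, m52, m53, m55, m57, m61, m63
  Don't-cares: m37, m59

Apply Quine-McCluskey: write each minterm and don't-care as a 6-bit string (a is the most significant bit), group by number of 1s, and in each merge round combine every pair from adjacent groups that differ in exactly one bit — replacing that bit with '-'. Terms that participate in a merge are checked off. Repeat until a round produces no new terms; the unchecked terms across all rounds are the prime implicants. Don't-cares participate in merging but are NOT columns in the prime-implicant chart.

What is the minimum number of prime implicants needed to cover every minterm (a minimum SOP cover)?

size-2^0 implicants → 000000(✓)  000010(✓)  000100(✓)  000101(✓)  000111(✓)  001000(✓)  001001(✓)  001010(✓)  001011(✓)  001100(✓)  001101(✓)  001111(✓)  010000(✓)  010001(✓)  010011(✓)  010100(✓)  010101(✓)  010110(✓)  011001(✓)  011011(✓)  011101(✓)  100011(✓)  100101(✓)  100110(✓)  101000(✓)  101001(✓)  101011(✓)  101100(✓)  101101(✓)  101110(✓)  101111(✓)  110001(✓)  110010(✓)  110011(✓)  110100(✓)  110101(✓)  110111(✓)  111001(✓)  111011(✓)  111101(✓)  111111(✓)
size-2^1 implicants → -00101(✓)  -01000(✓)  -01001(✓)  -01011(✓)  -01100(✓)  -01101(✓)  -01111(✓)  -10001(✓)  -10011(✓)  -10100(✓)  -10101(✓)  -11001(✓)  -11011(✓)  -11101(✓)  0-0000(✓)  0-0100(✓)  0-0101(✓)  0-1001(✓)  0-1011(✓)  0-1101(✓)  00-000(✓)  00-010(✓)  00-100(✓)  00-101(✓)  00-111(✓)  000-00(✓)  0000-0(✓)  0001-1(✓)  00010-(✓)  001-00(✓)  001-01(✓)  001-11(✓)  0010-0(✓)  0010-1(✓)  00100-(✓)  00101-(✓)  0011-1(✓)  00110-(✓)  01-001(✓)  01-011(✓)  01-101(✓)  010-00(✓)  010-01(✓)  0100-1(✓)  01000-(✓)  0101-0  01010-(✓)  011-01(✓)  0110-1(✓)  1-0011(✓)  1-0101(✓)  1-1001(✓)  1-1011(✓)  1-1101(✓)  1-1111(✓)  10-011(✓)  10-101(✓)  10-110  101-00(✓)  101-01(✓)  101-11(✓)  1010-1(✓)  10100-(✓)  1011-0(✓)  1011-1(✓)  10110-(✓)  10111-(✓)  11-001(✓)  11-011(✓)  11-101(✓)  11-111(✓)  110-01(✓)  110-11(✓)  1100-1(✓)  11001-  1101-1(✓)  11010-(✓)  111-01(✓)  111-11(✓)  1110-1(✓)  1111-1(✓)
size-2^2 implicants → --0101(✓)  --1001(✓)  --1011(✓)  --1101(✓)  -0-101(✓)  -01-00(✓)  -01-01(✓)  -01-11(✓)  -010-1(✓)  -0100-(✓)  -011-1(✓)  -0110-(✓)  -1-001(✓)  -1-011(✓)  -1-101(✓)  -10-01(✓)  -100-1(✓)  -1010-  -11-01(✓)  -110-1(✓)  0--101(✓)  0-0-00  0-010-  0-1-01(✓)  0-10-1(✓)  00--00  00-0-0  00-1-1  00-10-  001--1(✓)  001-0-(✓)  0010--  01--01(✓)  01-0-1(✓)  010-0-  1--011  1--101(✓)  1-1-01(✓)  1-1-11(✓)  1-10-1(✓)  1-11-1(✓)  101--1(✓)  101-0-(✓)  1011--  11--01(✓)  11--11(✓)  11-0-1(✓)  11-1-1(✓)  110--1(✓)  111--1(✓)
size-2^3 implicants → ---101  --1-01  --10-1  -01--1  -01-0-  -1--01  -1-0-1  1-1--1  11---1
Unchecked terms (primes): ---101, --1-01, --10-1, -01--1, -01-0-, -1--01, -1-0-1, -1010-, 0-0-00, 0-010-, 00--00, 00-0-0, 00-1-1, 00-10-, 0010--, 010-0-, 0101-0, 1--011, 1-1--1, 10-110, 1011--, 11---1, 11001-
Minterm coverage:
  m0 ⊆ 0-0-00,00--00,00-0-0
  m2 ⊆ 00-0-0 [E]
  m4 ⊆ 0-0-00,0-010-,00--00,00-10-
  m5 ⊆ ---101,0-010-,00-1-1,00-10-
  m7 ⊆ 00-1-1 [E]
  m8 ⊆ -01-0-,00--00,00-0-0,0010--
  m9 ⊆ --1-01,--10-1,-01--1,-01-0-,0010--
  m10 ⊆ 00-0-0,0010--
  m11 ⊆ --10-1,-01--1,0010--
  m12 ⊆ -01-0-,00--00,00-10-
  m13 ⊆ ---101,--1-01,-01--1,-01-0-,00-1-1,00-10-
  m15 ⊆ -01--1,00-1-1
  m16 ⊆ 0-0-00,010-0-
  m17 ⊆ -1--01,-1-0-1,010-0-
  m19 ⊆ -1-0-1 [E]
  m20 ⊆ -1010-,0-0-00,0-010-,010-0-,0101-0
  m21 ⊆ ---101,-1--01,-1010-,0-010-,010-0-
  m22 ⊆ 0101-0 [E]
  m25 ⊆ --1-01,--10-1,-1--01,-1-0-1
  m27 ⊆ --10-1,-1-0-1
  m29 ⊆ ---101,--1-01,-1--01
  m35 ⊆ 1--011 [E]
  m38 ⊆ 10-110 [E]
  m40 ⊆ -01-0- [E]
  m41 ⊆ --1-01,--10-1,-01--1,-01-0-,1-1--1
  m43 ⊆ --10-1,-01--1,1--011,1-1--1
  m44 ⊆ -01-0-,1011--
  m45 ⊆ ---101,--1-01,-01--1,-01-0-,1-1--1,1011--
  m46 ⊆ 10-110,1011--
  m47 ⊆ -01--1,1-1--1,1011--
  m49 ⊆ -1--01,-1-0-1,11---1
  m50 ⊆ 11001- [E]
  m51 ⊆ -1-0-1,1--011,11---1,11001-
  m52 ⊆ -1010- [E]
  m53 ⊆ ---101,-1--01,-1010-,11---1
  m55 ⊆ 11---1 [E]
  m57 ⊆ --1-01,--10-1,-1--01,-1-0-1,1-1--1,11---1
  m61 ⊆ ---101,--1-01,-1--01,1-1--1,11---1
  m63 ⊆ 1-1--1,11---1
E = {-01-0-, -1-0-1, -1010-, 00-0-0, 00-1-1, 0101-0, 1--011, 10-110, 11---1, 11001-}
Petrick residual → ---101, -01--1, 0-0-00
Cover = de'f + b'cf + b'ce' + bd'f + bc'de' + a'c'e'f' + a'b'd'f' + a'b'df + a'bc'df' + ad'ef + ab'def' + abf + abc'd'e  |cover|=13

13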